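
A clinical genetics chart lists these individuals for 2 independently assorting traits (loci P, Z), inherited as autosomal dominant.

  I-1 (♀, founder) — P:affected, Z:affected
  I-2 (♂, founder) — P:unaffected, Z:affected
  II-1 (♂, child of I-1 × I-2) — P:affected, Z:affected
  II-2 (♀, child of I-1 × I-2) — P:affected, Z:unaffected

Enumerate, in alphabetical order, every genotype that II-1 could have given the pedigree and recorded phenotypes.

II-1 ∈ {Pp ZZ, Pp Zz}

P/I-1 aff ·: Pp|PP
P/I-2 un ·: pp
P/II-1 aff I-1×I-2: Pp
P/II-2 aff I-1×I-2: Pp
⇒ P over [I-1,I-2,II-1,II-2]: 2 consistent
Z/I-1 aff ·: Zz
Z/I-2 aff ·: Zz
Z/II-1 aff I-1×I-2: Zz|ZZ
Z/II-2 un I-1×I-2: zz
⇒ Z over [I-1,I-2,II-1,II-2]: 2 consistent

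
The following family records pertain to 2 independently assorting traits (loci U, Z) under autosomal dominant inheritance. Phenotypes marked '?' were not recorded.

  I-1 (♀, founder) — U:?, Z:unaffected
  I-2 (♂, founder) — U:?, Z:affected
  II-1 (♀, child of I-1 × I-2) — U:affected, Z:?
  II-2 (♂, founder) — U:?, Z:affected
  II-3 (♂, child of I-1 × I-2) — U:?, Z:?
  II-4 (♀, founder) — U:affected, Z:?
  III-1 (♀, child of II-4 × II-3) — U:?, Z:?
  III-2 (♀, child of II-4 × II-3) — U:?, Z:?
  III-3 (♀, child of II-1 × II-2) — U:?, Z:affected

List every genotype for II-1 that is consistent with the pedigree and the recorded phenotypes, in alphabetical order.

U/I-1 ? ·: uu|Uu|UU
U/I-2 ? ·: uu|Uu|UU
U/II-1 aff I-1×I-2: Uu|UU
U/II-2 ? ·: uu|Uu|UU
U/II-3 ? I-1×I-2: uu|Uu|UU
U/II-4 aff ·: Uu|UU
U/III-1 ? II-4×II-3: uu|Uu|UU
U/III-2 ? II-4×II-3: uu|Uu|UU
U/III-3 ? II-1×II-2: uu|Uu|UU
⇒ U over [I-1,I-2,II-1,II-2,II-3,II-4,III-1,III-2,III-3]: 1103 consistent
Z/I-1 un ·: zz
Z/I-2 aff ·: Zz|ZZ
Z/II-1 ? I-1×I-2: zz|Zz
Z/II-2 aff ·: Zz|ZZ
Z/II-3 ? I-1×I-2: zz|Zz
Z/II-4 ? ·: zz|Zz|ZZ
Z/III-1 ? II-4×II-3: zz|Zz|ZZ
Z/III-2 ? II-4×II-3: zz|Zz|ZZ
Z/III-3 aff II-1×II-2: Zz|ZZ
⇒ Z over [I-1,I-2,II-1,II-2,II-3,II-4,III-1,III-2,III-3]: 206 consistent

II-1 ∈ {UU Zz, UU zz, Uu Zz, Uu zz}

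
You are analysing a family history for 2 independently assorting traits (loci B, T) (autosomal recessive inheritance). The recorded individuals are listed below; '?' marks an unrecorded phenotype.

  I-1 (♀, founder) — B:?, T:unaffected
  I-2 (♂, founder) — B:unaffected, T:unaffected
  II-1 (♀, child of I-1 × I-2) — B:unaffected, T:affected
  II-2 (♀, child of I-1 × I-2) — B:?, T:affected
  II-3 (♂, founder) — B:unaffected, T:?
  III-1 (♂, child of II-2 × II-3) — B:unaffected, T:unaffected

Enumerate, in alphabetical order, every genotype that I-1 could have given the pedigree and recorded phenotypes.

I-1 ∈ {BB Tt, Bb Tt, bb Tt}

B/I-1 ? ·: BB|Bb|bb
B/I-2 un ·: BB|Bb
B/II-1 un I-1×I-2: BB|Bb
B/II-2 ? I-1×I-2: BB|Bb|bb
B/II-3 un ·: BB|Bb
B/III-1 un II-2×II-3: BB|Bb
⇒ B over [I-1,I-2,II-1,II-2,II-3,III-1]: 59 consistent
T/I-1 un ·: Tt
T/I-2 un ·: Tt
T/II-1 aff I-1×I-2: tt
T/II-2 aff I-1×I-2: tt
T/II-3 ? ·: TT|Tt
T/III-1 un II-2×II-3: Tt
⇒ T over [I-1,I-2,II-1,II-2,II-3,III-1]: 2 consistent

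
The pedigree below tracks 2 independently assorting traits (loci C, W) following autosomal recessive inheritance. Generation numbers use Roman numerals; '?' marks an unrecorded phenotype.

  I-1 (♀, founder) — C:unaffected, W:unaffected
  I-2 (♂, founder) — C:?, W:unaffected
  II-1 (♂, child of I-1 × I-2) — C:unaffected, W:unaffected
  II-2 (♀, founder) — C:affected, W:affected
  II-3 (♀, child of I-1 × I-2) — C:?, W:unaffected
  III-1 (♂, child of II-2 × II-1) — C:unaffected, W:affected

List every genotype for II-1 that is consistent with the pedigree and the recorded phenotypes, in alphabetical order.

C/I-1 un ·: CC|Cc
C/I-2 ? ·: CC|Cc|cc
C/II-1 un I-1×I-2: CC|Cc
C/II-2 aff ·: cc
C/II-3 ? I-1×I-2: CC|Cc|cc
C/III-1 un II-2×II-1: Cc
⇒ C over [I-1,I-2,II-1,II-2,II-3,III-1]: 18 consistent
W/I-1 un ·: WW|Ww
W/I-2 un ·: WW|Ww
W/II-1 un I-1×I-2: Ww
W/II-2 aff ·: ww
W/II-3 un I-1×I-2: WW|Ww
W/III-1 aff II-2×II-1: ww
⇒ W over [I-1,I-2,II-1,II-2,II-3,III-1]: 6 consistent

II-1 ∈ {CC Ww, Cc Ww}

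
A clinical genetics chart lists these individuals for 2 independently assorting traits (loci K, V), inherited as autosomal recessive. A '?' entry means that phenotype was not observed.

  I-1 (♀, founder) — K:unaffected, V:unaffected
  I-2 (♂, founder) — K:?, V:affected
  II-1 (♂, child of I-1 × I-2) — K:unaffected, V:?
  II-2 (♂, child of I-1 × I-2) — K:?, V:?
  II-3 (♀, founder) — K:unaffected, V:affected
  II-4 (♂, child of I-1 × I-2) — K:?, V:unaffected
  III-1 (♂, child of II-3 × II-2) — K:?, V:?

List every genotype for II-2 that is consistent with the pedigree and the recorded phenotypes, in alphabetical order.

K/I-1 un ·: KK|Kk
K/I-2 ? ·: KK|Kk|kk
K/II-1 un I-1×I-2: KK|Kk
K/II-2 ? I-1×I-2: KK|Kk|kk
K/II-3 un ·: KK|Kk
K/II-4 ? I-1×I-2: KK|Kk|kk
K/III-1 ? II-3×II-2: KK|Kk|kk
⇒ K over [I-1,I-2,II-1,II-2,II-3,II-4,III-1]: 154 consistent
V/I-1 un ·: VV|Vv
V/I-2 aff ·: vv
V/II-1 ? I-1×I-2: Vv|vv
V/II-2 ? I-1×I-2: Vv|vv
V/II-3 aff ·: vv
V/II-4 un I-1×I-2: Vv
V/III-1 ? II-3×II-2: Vv|vv
⇒ V over [I-1,I-2,II-1,II-2,II-3,II-4,III-1]: 8 consistent

II-2 ∈ {KK Vv, KK vv, Kk Vv, Kk vv, kk Vv, kk vv}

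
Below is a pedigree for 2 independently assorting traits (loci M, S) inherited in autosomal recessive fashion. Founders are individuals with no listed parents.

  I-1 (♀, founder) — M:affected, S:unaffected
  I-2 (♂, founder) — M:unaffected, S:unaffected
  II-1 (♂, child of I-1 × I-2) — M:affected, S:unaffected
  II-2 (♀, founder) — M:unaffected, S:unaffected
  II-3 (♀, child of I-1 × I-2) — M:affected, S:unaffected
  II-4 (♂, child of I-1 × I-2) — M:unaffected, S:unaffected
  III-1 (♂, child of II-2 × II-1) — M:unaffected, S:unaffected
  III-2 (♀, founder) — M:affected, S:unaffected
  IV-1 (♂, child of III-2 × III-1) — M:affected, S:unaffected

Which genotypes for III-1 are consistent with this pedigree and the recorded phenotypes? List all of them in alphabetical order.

III-1 ∈ {Mm SS, Mm Ss}

M/I-1 aff ·: mm
M/I-2 un ·: Mm
M/II-1 aff I-1×I-2: mm
M/II-2 un ·: MM|Mm
M/II-3 aff I-1×I-2: mm
M/II-4 un I-1×I-2: Mm
M/III-1 un II-2×II-1: Mm
M/III-2 aff ·: mm
M/IV-1 aff III-2×III-1: mm
⇒ M over [I-1,I-2,II-1,II-2,II-3,II-4,III-1,III-2,IV-1]: 2 consistent
S/I-1 un ·: SS|Ss
S/I-2 un ·: SS|Ss
S/II-1 un I-1×I-2: SS|Ss
S/II-2 un ·: SS|Ss
S/II-3 un I-1×I-2: SS|Ss
S/II-4 un I-1×I-2: SS|Ss
S/III-1 un II-2×II-1: SS|Ss
S/III-2 un ·: SS|Ss
S/IV-1 un III-2×III-1: SS|Ss
⇒ S over [I-1,I-2,II-1,II-2,II-3,II-4,III-1,III-2,IV-1]: 298 consistent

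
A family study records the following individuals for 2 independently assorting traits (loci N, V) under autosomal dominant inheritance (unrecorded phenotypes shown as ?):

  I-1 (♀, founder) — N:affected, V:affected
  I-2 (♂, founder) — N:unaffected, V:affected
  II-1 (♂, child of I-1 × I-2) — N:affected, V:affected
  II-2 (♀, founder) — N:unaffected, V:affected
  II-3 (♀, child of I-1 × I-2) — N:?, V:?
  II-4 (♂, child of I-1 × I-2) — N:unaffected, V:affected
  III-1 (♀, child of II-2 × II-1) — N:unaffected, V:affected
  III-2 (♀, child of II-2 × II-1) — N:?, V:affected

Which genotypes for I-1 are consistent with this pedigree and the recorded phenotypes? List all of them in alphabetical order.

N/I-1 aff ·: Nn
N/I-2 un ·: nn
N/II-1 aff I-1×I-2: Nn
N/II-2 un ·: nn
N/II-3 ? I-1×I-2: nn|Nn
N/II-4 un I-1×I-2: nn
N/III-1 un II-2×II-1: nn
N/III-2 ? II-2×II-1: nn|Nn
⇒ N over [I-1,I-2,II-1,II-2,II-3,II-4,III-1,III-2]: 4 consistent
V/I-1 aff ·: Vv|VV
V/I-2 aff ·: Vv|VV
V/II-1 aff I-1×I-2: Vv|VV
V/II-2 aff ·: Vv|VV
V/II-3 ? I-1×I-2: vv|Vv|VV
V/II-4 aff I-1×I-2: Vv|VV
V/III-1 aff II-2×II-1: Vv|VV
V/III-2 aff II-2×II-1: Vv|VV
⇒ V over [I-1,I-2,II-1,II-2,II-3,II-4,III-1,III-2]: 187 consistent

I-1 ∈ {Nn VV, Nn Vv}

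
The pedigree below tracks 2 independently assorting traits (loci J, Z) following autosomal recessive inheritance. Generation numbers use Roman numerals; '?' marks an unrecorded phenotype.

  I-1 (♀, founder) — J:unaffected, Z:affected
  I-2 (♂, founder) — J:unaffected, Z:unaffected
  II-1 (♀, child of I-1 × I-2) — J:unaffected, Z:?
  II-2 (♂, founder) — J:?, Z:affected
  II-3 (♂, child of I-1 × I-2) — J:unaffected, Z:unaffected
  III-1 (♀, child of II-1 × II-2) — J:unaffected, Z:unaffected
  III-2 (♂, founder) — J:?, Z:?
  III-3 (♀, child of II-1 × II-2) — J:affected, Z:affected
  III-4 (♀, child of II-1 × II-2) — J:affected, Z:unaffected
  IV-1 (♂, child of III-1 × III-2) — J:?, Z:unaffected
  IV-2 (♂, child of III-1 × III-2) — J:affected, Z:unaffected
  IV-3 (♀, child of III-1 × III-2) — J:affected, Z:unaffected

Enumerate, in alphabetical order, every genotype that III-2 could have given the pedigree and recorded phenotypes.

J/I-1 un ·: JJ|Jj
J/I-2 un ·: JJ|Jj
J/II-1 un I-1×I-2: Jj
J/II-2 ? ·: Jj|jj
J/II-3 un I-1×I-2: JJ|Jj
J/III-1 un II-1×II-2: Jj
J/III-2 ? ·: Jj|jj
J/III-3 aff II-1×II-2: jj
J/III-4 aff II-1×II-2: jj
J/IV-1 ? III-1×III-2: JJ|Jj|jj
J/IV-2 aff III-1×III-2: jj
J/IV-3 aff III-1×III-2: jj
⇒ J over [I-1,I-2,II-1,II-2,II-3,III-1,III-2,III-3,III-4,IV-1,IV-2,IV-3]: 60 consistent
Z/I-1 aff ·: zz
Z/I-2 un ·: ZZ|Zz
Z/II-1 ? I-1×I-2: Zz
Z/II-2 aff ·: zz
Z/II-3 un I-1×I-2: Zz
Z/III-1 un II-1×II-2: Zz
Z/III-2 ? ·: ZZ|Zz|zz
Z/III-3 aff II-1×II-2: zz
Z/III-4 un II-1×II-2: Zz
Z/IV-1 un III-1×III-2: ZZ|Zz
Z/IV-2 un III-1×III-2: ZZ|Zz
Z/IV-3 un III-1×III-2: ZZ|Zz
⇒ Z over [I-1,I-2,II-1,II-2,II-3,III-1,III-2,III-3,III-4,IV-1,IV-2,IV-3]: 34 consistent

III-2 ∈ {Jj ZZ, Jj Zz, Jj zz, jj ZZ, jj Zz, jj zz}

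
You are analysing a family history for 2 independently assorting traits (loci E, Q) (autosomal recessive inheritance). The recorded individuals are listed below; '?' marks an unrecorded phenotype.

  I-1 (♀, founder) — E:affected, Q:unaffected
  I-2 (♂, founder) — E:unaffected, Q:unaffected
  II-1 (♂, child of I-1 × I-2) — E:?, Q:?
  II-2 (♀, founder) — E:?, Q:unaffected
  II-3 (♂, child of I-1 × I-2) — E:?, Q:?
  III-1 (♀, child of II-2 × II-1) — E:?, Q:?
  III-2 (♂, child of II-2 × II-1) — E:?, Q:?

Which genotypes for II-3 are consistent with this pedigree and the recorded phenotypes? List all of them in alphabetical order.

E/I-1 aff ·: ee
E/I-2 un ·: EE|Ee
E/II-1 ? I-1×I-2: Ee|ee
E/II-2 ? ·: EE|Ee|ee
E/II-3 ? I-1×I-2: Ee|ee
E/III-1 ? II-2×II-1: EE|Ee|ee
E/III-2 ? II-2×II-1: EE|Ee|ee
⇒ E over [I-1,I-2,II-1,II-2,II-3,III-1,III-2]: 63 consistent
Q/I-1 un ·: QQ|Qq
Q/I-2 un ·: QQ|Qq
Q/II-1 ? I-1×I-2: QQ|Qq|qq
Q/II-2 un ·: QQ|Qq
Q/II-3 ? I-1×I-2: QQ|Qq|qq
Q/III-1 ? II-2×II-1: QQ|Qq|qq
Q/III-2 ? II-2×II-1: QQ|Qq|qq
⇒ Q over [I-1,I-2,II-1,II-2,II-3,III-1,III-2]: 146 consistent

II-3 ∈ {Ee QQ, Ee Qq, Ee qq, ee QQ, ee Qq, ee qq}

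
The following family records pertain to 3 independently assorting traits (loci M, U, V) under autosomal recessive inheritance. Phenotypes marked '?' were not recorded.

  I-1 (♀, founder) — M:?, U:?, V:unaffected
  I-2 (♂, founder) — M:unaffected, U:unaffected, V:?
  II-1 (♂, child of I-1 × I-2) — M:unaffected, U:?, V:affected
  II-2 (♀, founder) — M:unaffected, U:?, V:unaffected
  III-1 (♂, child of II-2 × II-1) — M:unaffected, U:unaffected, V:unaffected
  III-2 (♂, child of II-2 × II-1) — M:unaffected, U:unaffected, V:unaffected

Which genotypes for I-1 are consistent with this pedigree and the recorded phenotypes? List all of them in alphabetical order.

I-1 ∈ {MM UU Vv, MM Uu Vv, MM uu Vv, Mm UU Vv, Mm Uu Vv, Mm uu Vv, mm UU Vv, mm Uu Vv, mm uu Vv}

M/I-1 ? ·: MM|Mm|mm
M/I-2 un ·: MM|Mm
M/II-1 un I-1×I-2: MM|Mm
M/II-2 un ·: MM|Mm
M/III-1 un II-2×II-1: MM|Mm
M/III-2 un II-2×II-1: MM|Mm
⇒ M over [I-1,I-2,II-1,II-2,III-1,III-2]: 60 consistent
U/I-1 ? ·: UU|Uu|uu
U/I-2 un ·: UU|Uu
U/II-1 ? I-1×I-2: UU|Uu|uu
U/II-2 ? ·: UU|Uu|uu
U/III-1 un II-2×II-1: UU|Uu
U/III-2 un II-2×II-1: UU|Uu
⇒ U over [I-1,I-2,II-1,II-2,III-1,III-2]: 73 consistent
V/I-1 un ·: Vv
V/I-2 ? ·: Vv|vv
V/II-1 aff I-1×I-2: vv
V/II-2 un ·: VV|Vv
V/III-1 un II-2×II-1: Vv
V/III-2 un II-2×II-1: Vv
⇒ V over [I-1,I-2,II-1,II-2,III-1,III-2]: 4 consistent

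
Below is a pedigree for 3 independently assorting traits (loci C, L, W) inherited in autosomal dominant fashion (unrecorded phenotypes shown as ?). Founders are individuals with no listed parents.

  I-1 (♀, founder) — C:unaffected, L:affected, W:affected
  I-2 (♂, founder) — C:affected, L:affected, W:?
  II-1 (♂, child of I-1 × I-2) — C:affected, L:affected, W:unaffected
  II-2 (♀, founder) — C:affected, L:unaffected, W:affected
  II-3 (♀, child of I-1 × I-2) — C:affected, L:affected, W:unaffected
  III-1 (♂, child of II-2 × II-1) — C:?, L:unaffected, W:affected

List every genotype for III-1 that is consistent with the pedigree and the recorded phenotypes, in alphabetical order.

III-1 ∈ {CC ll Ww, Cc ll Ww, cc ll Ww}

C/I-1 un ·: cc
C/I-2 aff ·: Cc|CC
C/II-1 aff I-1×I-2: Cc
C/II-2 aff ·: Cc|CC
C/II-3 aff I-1×I-2: Cc
C/III-1 ? II-2×II-1: cc|Cc|CC
⇒ C over [I-1,I-2,II-1,II-2,II-3,III-1]: 10 consistent
L/I-1 aff ·: Ll|LL
L/I-2 aff ·: Ll|LL
L/II-1 aff I-1×I-2: Ll
L/II-2 un ·: ll
L/II-3 aff I-1×I-2: Ll|LL
L/III-1 un II-2×II-1: ll
⇒ L over [I-1,I-2,II-1,II-2,II-3,III-1]: 6 consistent
W/I-1 aff ·: Ww
W/I-2 ? ·: ww|Ww
W/II-1 un I-1×I-2: ww
W/II-2 aff ·: Ww|WW
W/II-3 un I-1×I-2: ww
W/III-1 aff II-2×II-1: Ww
⇒ W over [I-1,I-2,II-1,II-2,II-3,III-1]: 4 consistent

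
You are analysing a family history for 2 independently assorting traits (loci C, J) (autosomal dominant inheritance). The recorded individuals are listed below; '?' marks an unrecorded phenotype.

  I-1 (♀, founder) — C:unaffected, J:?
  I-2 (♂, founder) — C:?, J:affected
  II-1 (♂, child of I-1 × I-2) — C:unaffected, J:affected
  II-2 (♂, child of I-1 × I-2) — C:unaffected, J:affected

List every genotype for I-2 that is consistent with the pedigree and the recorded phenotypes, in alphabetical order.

C/I-1 un ·: cc
C/I-2 ? ·: cc|Cc
C/II-1 un I-1×I-2: cc
C/II-2 un I-1×I-2: cc
⇒ C over [I-1,I-2,II-1,II-2]: 2 consistent
J/I-1 ? ·: jj|Jj|JJ
J/I-2 aff ·: Jj|JJ
J/II-1 aff I-1×I-2: Jj|JJ
J/II-2 aff I-1×I-2: Jj|JJ
⇒ J over [I-1,I-2,II-1,II-2]: 15 consistent

I-2 ∈ {Cc JJ, Cc Jj, cc JJ, cc Jj}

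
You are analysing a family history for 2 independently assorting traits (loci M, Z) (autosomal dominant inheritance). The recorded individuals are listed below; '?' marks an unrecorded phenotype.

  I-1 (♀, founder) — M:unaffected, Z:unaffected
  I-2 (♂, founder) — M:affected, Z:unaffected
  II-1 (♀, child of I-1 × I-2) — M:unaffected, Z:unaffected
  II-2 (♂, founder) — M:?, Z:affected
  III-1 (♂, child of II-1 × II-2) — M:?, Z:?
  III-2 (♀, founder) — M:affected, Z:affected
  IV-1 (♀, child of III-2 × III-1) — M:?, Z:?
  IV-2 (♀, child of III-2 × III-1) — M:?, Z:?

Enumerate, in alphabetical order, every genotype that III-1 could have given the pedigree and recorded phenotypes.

M/I-1 un ·: mm
M/I-2 aff ·: Mm
M/II-1 un I-1×I-2: mm
M/II-2 ? ·: mm|Mm|MM
M/III-1 ? II-1×II-2: mm|Mm
M/III-2 aff ·: Mm|MM
M/IV-1 ? III-2×III-1: mm|Mm|MM
M/IV-2 ? III-2×III-1: mm|Mm|MM
⇒ M over [I-1,I-2,II-1,II-2,III-1,III-2,IV-1,IV-2]: 36 consistent
Z/I-1 un ·: zz
Z/I-2 un ·: zz
Z/II-1 un I-1×I-2: zz
Z/II-2 aff ·: Zz|ZZ
Z/III-1 ? II-1×II-2: zz|Zz
Z/III-2 aff ·: Zz|ZZ
Z/IV-1 ? III-2×III-1: zz|Zz|ZZ
Z/IV-2 ? III-2×III-1: zz|Zz|ZZ
⇒ Z over [I-1,I-2,II-1,II-2,III-1,III-2,IV-1,IV-2]: 31 consistent

III-1 ∈ {Mm Zz, Mm zz, mm Zz, mm zz}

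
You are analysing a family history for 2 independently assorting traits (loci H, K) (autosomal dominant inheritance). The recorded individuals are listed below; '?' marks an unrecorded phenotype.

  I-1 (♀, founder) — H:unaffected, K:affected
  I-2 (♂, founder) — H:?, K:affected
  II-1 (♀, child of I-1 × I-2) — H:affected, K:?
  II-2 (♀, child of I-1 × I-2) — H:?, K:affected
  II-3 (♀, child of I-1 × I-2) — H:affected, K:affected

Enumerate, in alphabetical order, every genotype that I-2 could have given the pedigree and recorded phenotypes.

I-2 ∈ {HH KK, HH Kk, Hh KK, Hh Kk}

H/I-1 un ·: hh
H/I-2 ? ·: Hh|HH
H/II-1 aff I-1×I-2: Hh
H/II-2 ? I-1×I-2: hh|Hh
H/II-3 aff I-1×I-2: Hh
⇒ H over [I-1,I-2,II-1,II-2,II-3]: 3 consistent
K/I-1 aff ·: Kk|KK
K/I-2 aff ·: Kk|KK
K/II-1 ? I-1×I-2: kk|Kk|KK
K/II-2 aff I-1×I-2: Kk|KK
K/II-3 aff I-1×I-2: Kk|KK
⇒ K over [I-1,I-2,II-1,II-2,II-3]: 29 consistent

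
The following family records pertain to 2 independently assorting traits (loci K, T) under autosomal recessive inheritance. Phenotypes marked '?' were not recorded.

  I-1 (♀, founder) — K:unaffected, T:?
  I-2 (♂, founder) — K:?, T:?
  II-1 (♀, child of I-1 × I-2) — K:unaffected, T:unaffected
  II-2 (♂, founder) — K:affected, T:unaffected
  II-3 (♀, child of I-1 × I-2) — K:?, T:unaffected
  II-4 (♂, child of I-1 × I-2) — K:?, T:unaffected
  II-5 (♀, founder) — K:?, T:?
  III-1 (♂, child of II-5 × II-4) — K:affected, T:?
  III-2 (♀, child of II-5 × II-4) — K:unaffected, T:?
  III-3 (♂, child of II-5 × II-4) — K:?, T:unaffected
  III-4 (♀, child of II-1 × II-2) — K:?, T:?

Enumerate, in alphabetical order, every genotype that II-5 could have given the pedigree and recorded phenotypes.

II-5 ∈ {Kk TT, Kk Tt, Kk tt, kk TT, kk Tt, kk tt}

K/I-1 un ·: KK|Kk
K/I-2 ? ·: KK|Kk|kk
K/II-1 un I-1×I-2: KK|Kk
K/II-2 aff ·: kk
K/II-3 ? I-1×I-2: KK|Kk|kk
K/II-4 ? I-1×I-2: Kk|kk
K/II-5 ? ·: Kk|kk
K/III-1 aff II-5×II-4: kk
K/III-2 un II-5×II-4: KK|Kk
K/III-3 ? II-5×II-4: KK|Kk|kk
K/III-4 ? II-1×II-2: Kk|kk
⇒ K over [I-1,I-2,II-1,II-2,II-3,II-4,II-5,III-1,III-2,III-3,III-4]: 242 consistent
T/I-1 ? ·: TT|Tt|tt
T/I-2 ? ·: TT|Tt|tt
T/II-1 un I-1×I-2: TT|Tt
T/II-2 un ·: TT|Tt
T/II-3 un I-1×I-2: TT|Tt
T/II-4 un I-1×I-2: TT|Tt
T/II-5 ? ·: TT|Tt|tt
T/III-1 ? II-5×II-4: TT|Tt|tt
T/III-2 ? II-5×II-4: TT|Tt|tt
T/III-3 un II-5×II-4: TT|Tt
T/III-4 ? II-1×II-2: TT|Tt|tt
⇒ T over [I-1,I-2,II-1,II-2,II-3,II-4,II-5,III-1,III-2,III-3,III-4]: 2550 consistent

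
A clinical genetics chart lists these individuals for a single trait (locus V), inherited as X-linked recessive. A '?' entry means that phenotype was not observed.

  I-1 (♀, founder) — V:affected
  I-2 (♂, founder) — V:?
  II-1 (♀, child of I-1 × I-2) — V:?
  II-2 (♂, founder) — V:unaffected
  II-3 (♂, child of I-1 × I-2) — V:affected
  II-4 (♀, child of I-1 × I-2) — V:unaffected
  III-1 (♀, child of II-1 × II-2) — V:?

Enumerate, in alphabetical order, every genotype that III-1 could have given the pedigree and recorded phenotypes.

III-1 ∈ {X^VX^V, X^VX^v}

V/I-1 aff ·: X^vX^v
V/I-2 ? ·: X^VY
V/II-1 ? I-1×I-2: X^VX^v
V/II-2 un ·: X^VY
V/II-3 aff I-1×I-2: X^vY
V/II-4 un I-1×I-2: X^VX^v
V/III-1 ? II-1×II-2: X^VX^V|X^VX^v
⇒ V over [I-1,I-2,II-1,II-2,II-3,II-4,III-1]: 2 consistent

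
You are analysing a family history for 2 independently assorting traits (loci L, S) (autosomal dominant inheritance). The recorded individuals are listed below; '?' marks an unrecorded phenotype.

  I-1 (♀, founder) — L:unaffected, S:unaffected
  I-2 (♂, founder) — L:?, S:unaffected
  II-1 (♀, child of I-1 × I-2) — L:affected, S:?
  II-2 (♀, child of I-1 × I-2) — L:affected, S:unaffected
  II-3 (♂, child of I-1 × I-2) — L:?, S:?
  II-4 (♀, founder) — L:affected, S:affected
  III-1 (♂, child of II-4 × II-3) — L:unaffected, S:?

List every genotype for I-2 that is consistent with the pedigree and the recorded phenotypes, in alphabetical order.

I-2 ∈ {LL ss, Ll ss}

L/I-1 un ·: ll
L/I-2 ? ·: Ll|LL
L/II-1 aff I-1×I-2: Ll
L/II-2 aff I-1×I-2: Ll
L/II-3 ? I-1×I-2: ll|Ll
L/II-4 aff ·: Ll
L/III-1 un II-4×II-3: ll
⇒ L over [I-1,I-2,II-1,II-2,II-3,II-4,III-1]: 3 consistent
S/I-1 un ·: ss
S/I-2 un ·: ss
S/II-1 ? I-1×I-2: ss
S/II-2 un I-1×I-2: ss
S/II-3 ? I-1×I-2: ss
S/II-4 aff ·: Ss|SS
S/III-1 ? II-4×II-3: ss|Ss
⇒ S over [I-1,I-2,II-1,II-2,II-3,II-4,III-1]: 3 consistent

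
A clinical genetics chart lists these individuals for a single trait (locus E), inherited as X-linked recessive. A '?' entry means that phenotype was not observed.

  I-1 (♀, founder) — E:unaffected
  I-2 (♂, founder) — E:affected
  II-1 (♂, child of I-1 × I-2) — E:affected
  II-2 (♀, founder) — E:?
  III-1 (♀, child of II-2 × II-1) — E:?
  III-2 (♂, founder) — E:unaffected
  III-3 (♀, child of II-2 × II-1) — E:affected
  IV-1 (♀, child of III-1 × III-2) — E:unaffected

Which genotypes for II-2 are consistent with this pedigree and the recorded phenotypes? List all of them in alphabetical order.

E/I-1 un ·: X^EX^e
E/I-2 aff ·: X^eY
E/II-1 aff I-1×I-2: X^eY
E/II-2 ? ·: X^EX^e|X^eX^e
E/III-1 ? II-2×II-1: X^EX^e|X^eX^e
E/III-2 un ·: X^EY
E/III-3 aff II-2×II-1: X^eX^e
E/IV-1 un III-1×III-2: X^EX^E|X^EX^e
⇒ E over [I-1,I-2,II-1,II-2,III-1,III-2,III-3,IV-1]: 4 consistent

II-2 ∈ {X^EX^e, X^eX^e}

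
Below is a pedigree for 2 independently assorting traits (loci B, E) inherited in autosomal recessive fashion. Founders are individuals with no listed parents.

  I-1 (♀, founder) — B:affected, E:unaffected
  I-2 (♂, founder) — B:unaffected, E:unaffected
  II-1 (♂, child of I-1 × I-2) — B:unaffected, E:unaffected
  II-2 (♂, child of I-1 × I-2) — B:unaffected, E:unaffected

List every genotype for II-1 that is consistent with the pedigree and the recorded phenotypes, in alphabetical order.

II-1 ∈ {Bb EE, Bb Ee}

B/I-1 aff ·: bb
B/I-2 un ·: BB|Bb
B/II-1 un I-1×I-2: Bb
B/II-2 un I-1×I-2: Bb
⇒ B over [I-1,I-2,II-1,II-2]: 2 consistent
E/I-1 un ·: EE|Ee
E/I-2 un ·: EE|Ee
E/II-1 un I-1×I-2: EE|Ee
E/II-2 un I-1×I-2: EE|Ee
⇒ E over [I-1,I-2,II-1,II-2]: 13 consistent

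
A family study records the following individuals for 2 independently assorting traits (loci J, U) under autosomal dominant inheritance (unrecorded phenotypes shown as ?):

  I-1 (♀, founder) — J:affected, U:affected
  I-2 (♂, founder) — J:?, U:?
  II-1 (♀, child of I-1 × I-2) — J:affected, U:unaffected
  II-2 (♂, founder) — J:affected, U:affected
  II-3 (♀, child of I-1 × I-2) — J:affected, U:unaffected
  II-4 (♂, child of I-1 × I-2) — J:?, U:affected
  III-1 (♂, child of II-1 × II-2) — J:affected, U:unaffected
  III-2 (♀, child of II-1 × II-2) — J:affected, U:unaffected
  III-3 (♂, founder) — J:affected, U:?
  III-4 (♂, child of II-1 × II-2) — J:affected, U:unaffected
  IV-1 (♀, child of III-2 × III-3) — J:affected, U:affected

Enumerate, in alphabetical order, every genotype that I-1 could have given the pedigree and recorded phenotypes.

J/I-1 aff ·: Jj|JJ
J/I-2 ? ·: jj|Jj|JJ
J/II-1 aff I-1×I-2: Jj|JJ
J/II-2 aff ·: Jj|JJ
J/II-3 aff I-1×I-2: Jj|JJ
J/II-4 ? I-1×I-2: jj|Jj|JJ
J/III-1 aff II-1×II-2: Jj|JJ
J/III-2 aff II-1×II-2: Jj|JJ
J/III-3 aff ·: Jj|JJ
J/III-4 aff II-1×II-2: Jj|JJ
J/IV-1 aff III-2×III-3: Jj|JJ
⇒ J over [I-1,I-2,II-1,II-2,II-3,II-4,III-1,III-2,III-3,III-4,IV-1]: 1417 consistent
U/I-1 aff ·: Uu
U/I-2 ? ·: uu|Uu
U/II-1 un I-1×I-2: uu
U/II-2 aff ·: Uu
U/II-3 un I-1×I-2: uu
U/II-4 aff I-1×I-2: Uu|UU
U/III-1 un II-1×II-2: uu
U/III-2 un II-1×II-2: uu
U/III-3 ? ·: Uu|UU
U/III-4 un II-1×II-2: uu
U/IV-1 aff III-2×III-3: Uu
⇒ U over [I-1,I-2,II-1,II-2,II-3,II-4,III-1,III-2,III-3,III-4,IV-1]: 6 consistent

I-1 ∈ {JJ Uu, Jj Uu}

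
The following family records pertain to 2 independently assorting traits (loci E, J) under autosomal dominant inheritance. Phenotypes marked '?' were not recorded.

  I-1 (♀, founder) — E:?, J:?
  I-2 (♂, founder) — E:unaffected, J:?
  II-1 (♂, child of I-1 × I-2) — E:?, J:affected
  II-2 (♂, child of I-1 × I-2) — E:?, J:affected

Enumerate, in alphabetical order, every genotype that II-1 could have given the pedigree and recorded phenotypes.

E/I-1 ? ·: ee|Ee|EE
E/I-2 un ·: ee
E/II-1 ? I-1×I-2: ee|Ee
E/II-2 ? I-1×I-2: ee|Ee
⇒ E over [I-1,I-2,II-1,II-2]: 6 consistent
J/I-1 ? ·: jj|Jj|JJ
J/I-2 ? ·: jj|Jj|JJ
J/II-1 aff I-1×I-2: Jj|JJ
J/II-2 aff I-1×I-2: Jj|JJ
⇒ J over [I-1,I-2,II-1,II-2]: 17 consistent

II-1 ∈ {Ee JJ, Ee Jj, ee JJ, ee Jj}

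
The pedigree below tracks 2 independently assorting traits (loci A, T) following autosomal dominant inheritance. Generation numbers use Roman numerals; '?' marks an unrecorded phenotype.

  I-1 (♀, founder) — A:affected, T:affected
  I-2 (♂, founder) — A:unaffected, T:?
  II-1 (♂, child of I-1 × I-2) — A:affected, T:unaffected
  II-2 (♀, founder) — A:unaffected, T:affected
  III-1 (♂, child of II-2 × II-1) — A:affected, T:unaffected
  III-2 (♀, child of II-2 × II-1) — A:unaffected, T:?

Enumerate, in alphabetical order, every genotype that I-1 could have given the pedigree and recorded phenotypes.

A/I-1 aff ·: Aa|AA
A/I-2 un ·: aa
A/II-1 aff I-1×I-2: Aa
A/II-2 un ·: aa
A/III-1 aff II-2×II-1: Aa
A/III-2 un II-2×II-1: aa
⇒ A over [I-1,I-2,II-1,II-2,III-1,III-2]: 2 consistent
T/I-1 aff ·: Tt
T/I-2 ? ·: tt|Tt
T/II-1 un I-1×I-2: tt
T/II-2 aff ·: Tt
T/III-1 un II-2×II-1: tt
T/III-2 ? II-2×II-1: tt|Tt
⇒ T over [I-1,I-2,II-1,II-2,III-1,III-2]: 4 consistent

I-1 ∈ {AA Tt, Aa Tt}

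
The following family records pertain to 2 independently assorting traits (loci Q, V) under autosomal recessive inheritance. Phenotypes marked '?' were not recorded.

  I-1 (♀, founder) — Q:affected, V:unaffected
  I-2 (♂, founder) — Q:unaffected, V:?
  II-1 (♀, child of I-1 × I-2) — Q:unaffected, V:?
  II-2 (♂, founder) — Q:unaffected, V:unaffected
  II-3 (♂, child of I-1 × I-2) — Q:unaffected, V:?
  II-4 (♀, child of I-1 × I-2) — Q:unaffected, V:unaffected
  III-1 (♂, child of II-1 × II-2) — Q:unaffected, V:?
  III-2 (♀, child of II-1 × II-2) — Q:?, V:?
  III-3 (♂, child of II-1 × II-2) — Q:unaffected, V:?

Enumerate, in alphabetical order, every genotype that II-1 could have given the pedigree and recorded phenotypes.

II-1 ∈ {Qq VV, Qq Vv, Qq vv}

Q/I-1 aff ·: qq
Q/I-2 un ·: QQ|Qq
Q/II-1 un I-1×I-2: Qq
Q/II-2 un ·: QQ|Qq
Q/II-3 un I-1×I-2: Qq
Q/II-4 un I-1×I-2: Qq
Q/III-1 un II-1×II-2: QQ|Qq
Q/III-2 ? II-1×II-2: QQ|Qq|qq
Q/III-3 un II-1×II-2: QQ|Qq
⇒ Q over [I-1,I-2,II-1,II-2,II-3,II-4,III-1,III-2,III-3]: 40 consistent
V/I-1 un ·: VV|Vv
V/I-2 ? ·: VV|Vv|vv
V/II-1 ? I-1×I-2: VV|Vv|vv
V/II-2 un ·: VV|Vv
V/II-3 ? I-1×I-2: VV|Vv|vv
V/II-4 un I-1×I-2: VV|Vv
V/III-1 ? II-1×II-2: VV|Vv|vv
V/III-2 ? II-1×II-2: VV|Vv|vv
V/III-3 ? II-1×II-2: VV|Vv|vv
⇒ V over [I-1,I-2,II-1,II-2,II-3,II-4,III-1,III-2,III-3]: 802 consistent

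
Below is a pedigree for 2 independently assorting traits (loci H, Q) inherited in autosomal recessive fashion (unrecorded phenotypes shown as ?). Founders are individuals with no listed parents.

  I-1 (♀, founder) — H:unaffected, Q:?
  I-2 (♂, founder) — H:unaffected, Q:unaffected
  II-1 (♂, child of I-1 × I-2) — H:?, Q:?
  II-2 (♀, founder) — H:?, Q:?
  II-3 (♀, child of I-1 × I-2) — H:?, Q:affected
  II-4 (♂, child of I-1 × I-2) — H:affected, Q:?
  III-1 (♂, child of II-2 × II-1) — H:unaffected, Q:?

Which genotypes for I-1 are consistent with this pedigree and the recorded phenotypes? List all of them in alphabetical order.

H/I-1 un ·: Hh
H/I-2 un ·: Hh
H/II-1 ? I-1×I-2: HH|Hh|hh
H/II-2 ? ·: HH|Hh|hh
H/II-3 ? I-1×I-2: HH|Hh|hh
H/II-4 aff I-1×I-2: hh
H/III-1 un II-2×II-1: HH|Hh
⇒ H over [I-1,I-2,II-1,II-2,II-3,II-4,III-1]: 33 consistent
Q/I-1 ? ·: Qq|qq
Q/I-2 un ·: Qq
Q/II-1 ? I-1×I-2: QQ|Qq|qq
Q/II-2 ? ·: QQ|Qq|qq
Q/II-3 aff I-1×I-2: qq
Q/II-4 ? I-1×I-2: QQ|Qq|qq
Q/III-1 ? II-2×II-1: QQ|Qq|qq
⇒ Q over [I-1,I-2,II-1,II-2,II-3,II-4,III-1]: 67 consistent

I-1 ∈ {Hh Qq, Hh qq}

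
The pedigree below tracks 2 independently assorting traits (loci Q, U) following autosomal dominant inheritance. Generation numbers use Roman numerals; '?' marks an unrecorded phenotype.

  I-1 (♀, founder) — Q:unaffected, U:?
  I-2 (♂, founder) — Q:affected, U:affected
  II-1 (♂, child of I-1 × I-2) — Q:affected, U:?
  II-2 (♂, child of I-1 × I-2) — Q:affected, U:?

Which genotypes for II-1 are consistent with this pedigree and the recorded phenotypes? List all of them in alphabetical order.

Q/I-1 un ·: qq
Q/I-2 aff ·: Qq|QQ
Q/II-1 aff I-1×I-2: Qq
Q/II-2 aff I-1×I-2: Qq
⇒ Q over [I-1,I-2,II-1,II-2]: 2 consistent
U/I-1 ? ·: uu|Uu|UU
U/I-2 aff ·: Uu|UU
U/II-1 ? I-1×I-2: uu|Uu|UU
U/II-2 ? I-1×I-2: uu|Uu|UU
⇒ U over [I-1,I-2,II-1,II-2]: 23 consistent

II-1 ∈ {Qq UU, Qq Uu, Qq uu}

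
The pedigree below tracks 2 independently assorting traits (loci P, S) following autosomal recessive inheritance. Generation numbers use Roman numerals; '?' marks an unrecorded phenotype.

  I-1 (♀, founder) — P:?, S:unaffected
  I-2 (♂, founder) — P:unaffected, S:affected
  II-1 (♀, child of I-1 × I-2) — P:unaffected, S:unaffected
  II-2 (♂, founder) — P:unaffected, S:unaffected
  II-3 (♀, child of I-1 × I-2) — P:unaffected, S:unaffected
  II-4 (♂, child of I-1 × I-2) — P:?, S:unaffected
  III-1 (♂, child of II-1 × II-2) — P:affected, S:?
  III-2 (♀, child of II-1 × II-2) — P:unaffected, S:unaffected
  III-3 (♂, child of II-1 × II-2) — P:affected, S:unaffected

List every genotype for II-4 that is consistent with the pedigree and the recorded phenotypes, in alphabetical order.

II-4 ∈ {PP Ss, Pp Ss, pp Ss}

P/I-1 ? ·: PP|Pp|pp
P/I-2 un ·: PP|Pp
P/II-1 un I-1×I-2: Pp
P/II-2 un ·: Pp
P/II-3 un I-1×I-2: PP|Pp
P/II-4 ? I-1×I-2: PP|Pp|pp
P/III-1 aff II-1×II-2: pp
P/III-2 un II-1×II-2: PP|Pp
P/III-3 aff II-1×II-2: pp
⇒ P over [I-1,I-2,II-1,II-2,II-3,II-4,III-1,III-2,III-3]: 34 consistent
S/I-1 un ·: SS|Ss
S/I-2 aff ·: ss
S/II-1 un I-1×I-2: Ss
S/II-2 un ·: SS|Ss
S/II-3 un I-1×I-2: Ss
S/II-4 un I-1×I-2: Ss
S/III-1 ? II-1×II-2: SS|Ss|ss
S/III-2 un II-1×II-2: SS|Ss
S/III-3 un II-1×II-2: SS|Ss
⇒ S over [I-1,I-2,II-1,II-2,II-3,II-4,III-1,III-2,III-3]: 40 consistent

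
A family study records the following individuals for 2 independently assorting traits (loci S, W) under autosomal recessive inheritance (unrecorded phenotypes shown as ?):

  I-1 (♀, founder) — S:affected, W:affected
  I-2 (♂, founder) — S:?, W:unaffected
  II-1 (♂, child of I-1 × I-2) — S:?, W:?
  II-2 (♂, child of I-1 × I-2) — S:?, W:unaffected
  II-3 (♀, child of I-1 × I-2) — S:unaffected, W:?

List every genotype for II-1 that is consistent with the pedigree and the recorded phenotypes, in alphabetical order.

S/I-1 aff ·: ss
S/I-2 ? ·: SS|Ss
S/II-1 ? I-1×I-2: Ss|ss
S/II-2 ? I-1×I-2: Ss|ss
S/II-3 un I-1×I-2: Ss
⇒ S over [I-1,I-2,II-1,II-2,II-3]: 5 consistent
W/I-1 aff ·: ww
W/I-2 un ·: WW|Ww
W/II-1 ? I-1×I-2: Ww|ww
W/II-2 un I-1×I-2: Ww
W/II-3 ? I-1×I-2: Ww|ww
⇒ W over [I-1,I-2,II-1,II-2,II-3]: 5 consistent

II-1 ∈ {Ss Ww, Ss ww, ss Ww, ss ww}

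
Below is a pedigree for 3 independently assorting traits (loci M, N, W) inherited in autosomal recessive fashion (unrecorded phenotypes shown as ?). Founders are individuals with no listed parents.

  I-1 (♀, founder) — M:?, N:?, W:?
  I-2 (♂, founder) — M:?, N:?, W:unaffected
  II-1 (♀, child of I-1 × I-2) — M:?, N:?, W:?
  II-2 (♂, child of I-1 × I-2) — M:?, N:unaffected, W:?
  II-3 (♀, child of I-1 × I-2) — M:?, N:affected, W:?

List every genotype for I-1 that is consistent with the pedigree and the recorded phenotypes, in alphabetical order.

I-1 ∈ {MM Nn WW, MM Nn Ww, MM Nn ww, MM nn WW, MM nn Ww, MM nn ww, Mm Nn WW, Mm Nn Ww, Mm Nn ww, Mm nn WW, Mm nn Ww, Mm nn ww, mm Nn WW, mm Nn Ww, mm Nn ww, mm nn WW, mm nn Ww, mm nn ww}

M/I-1 ? ·: MM|Mm|mm
M/I-2 ? ·: MM|Mm|mm
M/II-1 ? I-1×I-2: MM|Mm|mm
M/II-2 ? I-1×I-2: MM|Mm|mm
M/II-3 ? I-1×I-2: MM|Mm|mm
⇒ M over [I-1,I-2,II-1,II-2,II-3]: 63 consistent
N/I-1 ? ·: Nn|nn
N/I-2 ? ·: Nn|nn
N/II-1 ? I-1×I-2: NN|Nn|nn
N/II-2 un I-1×I-2: NN|Nn
N/II-3 aff I-1×I-2: nn
⇒ N over [I-1,I-2,II-1,II-2,II-3]: 10 consistent
W/I-1 ? ·: WW|Ww|ww
W/I-2 un ·: WW|Ww
W/II-1 ? I-1×I-2: WW|Ww|ww
W/II-2 ? I-1×I-2: WW|Ww|ww
W/II-3 ? I-1×I-2: WW|Ww|ww
⇒ W over [I-1,I-2,II-1,II-2,II-3]: 53 consistent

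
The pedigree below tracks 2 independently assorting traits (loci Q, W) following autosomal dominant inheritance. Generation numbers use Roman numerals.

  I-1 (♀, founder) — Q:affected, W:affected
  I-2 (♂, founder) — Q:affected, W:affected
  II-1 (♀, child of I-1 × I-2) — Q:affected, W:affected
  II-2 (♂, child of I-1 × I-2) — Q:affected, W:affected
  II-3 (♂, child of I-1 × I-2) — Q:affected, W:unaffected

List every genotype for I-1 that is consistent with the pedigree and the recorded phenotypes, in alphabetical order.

Q/I-1 aff ·: Qq|QQ
Q/I-2 aff ·: Qq|QQ
Q/II-1 aff I-1×I-2: Qq|QQ
Q/II-2 aff I-1×I-2: Qq|QQ
Q/II-3 aff I-1×I-2: Qq|QQ
⇒ Q over [I-1,I-2,II-1,II-2,II-3]: 25 consistent
W/I-1 aff ·: Ww
W/I-2 aff ·: Ww
W/II-1 aff I-1×I-2: Ww|WW
W/II-2 aff I-1×I-2: Ww|WW
W/II-3 un I-1×I-2: ww
⇒ W over [I-1,I-2,II-1,II-2,II-3]: 4 consistent

I-1 ∈ {QQ Ww, Qq Ww}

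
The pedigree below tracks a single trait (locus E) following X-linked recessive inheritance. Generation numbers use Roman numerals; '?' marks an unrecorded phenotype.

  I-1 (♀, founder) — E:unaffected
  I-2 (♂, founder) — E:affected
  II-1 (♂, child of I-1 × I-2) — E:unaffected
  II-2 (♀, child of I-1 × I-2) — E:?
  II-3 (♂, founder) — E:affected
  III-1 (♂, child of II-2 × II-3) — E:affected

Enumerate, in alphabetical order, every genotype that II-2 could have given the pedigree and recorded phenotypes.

II-2 ∈ {X^EX^e, X^eX^e}

E/I-1 un ·: X^EX^E|X^EX^e
E/I-2 aff ·: X^eY
E/II-1 un I-1×I-2: X^EY
E/II-2 ? I-1×I-2: X^EX^e|X^eX^e
E/II-3 aff ·: X^eY
E/III-1 aff II-2×II-3: X^eY
⇒ E over [I-1,I-2,II-1,II-2,II-3,III-1]: 3 consistent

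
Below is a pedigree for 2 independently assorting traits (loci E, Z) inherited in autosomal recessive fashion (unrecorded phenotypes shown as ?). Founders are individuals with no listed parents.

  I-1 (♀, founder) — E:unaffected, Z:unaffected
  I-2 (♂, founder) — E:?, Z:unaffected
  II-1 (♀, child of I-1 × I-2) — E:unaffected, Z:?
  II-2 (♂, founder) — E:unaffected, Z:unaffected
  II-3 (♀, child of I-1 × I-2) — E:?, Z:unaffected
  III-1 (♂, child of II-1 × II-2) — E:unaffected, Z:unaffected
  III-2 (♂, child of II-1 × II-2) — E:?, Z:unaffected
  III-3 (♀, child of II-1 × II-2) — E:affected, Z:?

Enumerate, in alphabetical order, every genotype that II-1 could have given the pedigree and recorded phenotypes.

E/I-1 un ·: EE|Ee
E/I-2 ? ·: EE|Ee|ee
E/II-1 un I-1×I-2: Ee
E/II-2 un ·: Ee
E/II-3 ? I-1×I-2: EE|Ee|ee
E/III-1 un II-1×II-2: EE|Ee
E/III-2 ? II-1×II-2: EE|Ee|ee
E/III-3 aff II-1×II-2: ee
⇒ E over [I-1,I-2,II-1,II-2,II-3,III-1,III-2,III-3]: 60 consistent
Z/I-1 un ·: ZZ|Zz
Z/I-2 un ·: ZZ|Zz
Z/II-1 ? I-1×I-2: ZZ|Zz|zz
Z/II-2 un ·: ZZ|Zz
Z/II-3 un I-1×I-2: ZZ|Zz
Z/III-1 un II-1×II-2: ZZ|Zz
Z/III-2 un II-1×II-2: ZZ|Zz
Z/III-3 ? II-1×II-2: ZZ|Zz|zz
⇒ Z over [I-1,I-2,II-1,II-2,II-3,III-1,III-2,III-3]: 189 consistent

II-1 ∈ {Ee ZZ, Ee Zz, Ee zz}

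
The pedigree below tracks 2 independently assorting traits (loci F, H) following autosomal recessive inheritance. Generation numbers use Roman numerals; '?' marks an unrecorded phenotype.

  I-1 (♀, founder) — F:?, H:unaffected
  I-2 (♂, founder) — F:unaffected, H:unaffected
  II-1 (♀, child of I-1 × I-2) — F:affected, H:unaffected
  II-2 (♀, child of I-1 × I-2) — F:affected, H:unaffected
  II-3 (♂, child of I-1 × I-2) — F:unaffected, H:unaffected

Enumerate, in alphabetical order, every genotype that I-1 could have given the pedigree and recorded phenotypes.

I-1 ∈ {Ff HH, Ff Hh, ff HH, ff Hh}

F/I-1 ? ·: Ff|ff
F/I-2 un ·: Ff
F/II-1 aff I-1×I-2: ff
F/II-2 aff I-1×I-2: ff
F/II-3 un I-1×I-2: FF|Ff
⇒ F over [I-1,I-2,II-1,II-2,II-3]: 3 consistent
H/I-1 un ·: HH|Hh
H/I-2 un ·: HH|Hh
H/II-1 un I-1×I-2: HH|Hh
H/II-2 un I-1×I-2: HH|Hh
H/II-3 un I-1×I-2: HH|Hh
⇒ H over [I-1,I-2,II-1,II-2,II-3]: 25 consistent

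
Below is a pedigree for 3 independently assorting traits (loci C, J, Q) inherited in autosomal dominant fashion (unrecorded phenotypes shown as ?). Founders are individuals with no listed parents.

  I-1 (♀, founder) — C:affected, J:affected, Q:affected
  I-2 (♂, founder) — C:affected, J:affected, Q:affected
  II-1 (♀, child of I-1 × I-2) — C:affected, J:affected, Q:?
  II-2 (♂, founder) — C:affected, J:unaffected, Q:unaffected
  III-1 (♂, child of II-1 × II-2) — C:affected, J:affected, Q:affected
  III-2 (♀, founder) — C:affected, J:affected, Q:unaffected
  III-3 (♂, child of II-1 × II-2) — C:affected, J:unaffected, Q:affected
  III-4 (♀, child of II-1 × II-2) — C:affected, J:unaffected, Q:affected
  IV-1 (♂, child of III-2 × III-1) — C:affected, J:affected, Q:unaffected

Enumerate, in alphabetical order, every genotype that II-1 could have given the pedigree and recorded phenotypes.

C/I-1 aff ·: Cc|CC
C/I-2 aff ·: Cc|CC
C/II-1 aff I-1×I-2: Cc|CC
C/II-2 aff ·: Cc|CC
C/III-1 aff II-1×II-2: Cc|CC
C/III-2 aff ·: Cc|CC
C/III-3 aff II-1×II-2: Cc|CC
C/III-4 aff II-1×II-2: Cc|CC
C/IV-1 aff III-2×III-1: Cc|CC
⇒ C over [I-1,I-2,II-1,II-2,III-1,III-2,III-3,III-4,IV-1]: 292 consistent
J/I-1 aff ·: Jj|JJ
J/I-2 aff ·: Jj|JJ
J/II-1 aff I-1×I-2: Jj
J/II-2 un ·: jj
J/III-1 aff II-1×II-2: Jj
J/III-2 aff ·: Jj|JJ
J/III-3 un II-1×II-2: jj
J/III-4 un II-1×II-2: jj
J/IV-1 aff III-2×III-1: Jj|JJ
⇒ J over [I-1,I-2,II-1,II-2,III-1,III-2,III-3,III-4,IV-1]: 12 consistent
Q/I-1 aff ·: Qq|QQ
Q/I-2 aff ·: Qq|QQ
Q/II-1 ? I-1×I-2: Qq|QQ
Q/II-2 un ·: qq
Q/III-1 aff II-1×II-2: Qq
Q/III-2 un ·: qq
Q/III-3 aff II-1×II-2: Qq
Q/III-4 aff II-1×II-2: Qq
Q/IV-1 un III-2×III-1: qq
⇒ Q over [I-1,I-2,II-1,II-2,III-1,III-2,III-3,III-4,IV-1]: 7 consistent

II-1 ∈ {CC Jj QQ, CC Jj Qq, Cc Jj QQ, Cc Jj Qq}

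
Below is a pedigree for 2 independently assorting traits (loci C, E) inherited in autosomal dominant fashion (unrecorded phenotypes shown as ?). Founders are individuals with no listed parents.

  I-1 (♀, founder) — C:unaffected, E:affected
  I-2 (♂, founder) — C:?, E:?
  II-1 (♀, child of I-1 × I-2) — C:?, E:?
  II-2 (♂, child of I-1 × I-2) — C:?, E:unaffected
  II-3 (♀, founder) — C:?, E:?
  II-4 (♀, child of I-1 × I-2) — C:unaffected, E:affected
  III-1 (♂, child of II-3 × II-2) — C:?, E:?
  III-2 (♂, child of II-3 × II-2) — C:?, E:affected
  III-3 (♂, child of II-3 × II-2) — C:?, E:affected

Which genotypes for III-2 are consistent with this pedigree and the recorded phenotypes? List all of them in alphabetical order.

C/I-1 un ·: cc
C/I-2 ? ·: cc|Cc
C/II-1 ? I-1×I-2: cc|Cc
C/II-2 ? I-1×I-2: cc|Cc
C/II-3 ? ·: cc|Cc|CC
C/II-4 un I-1×I-2: cc
C/III-1 ? II-3×II-2: cc|Cc|CC
C/III-2 ? II-3×II-2: cc|Cc|CC
C/III-3 ? II-3×II-2: cc|Cc|CC
⇒ C over [I-1,I-2,II-1,II-2,II-3,II-4,III-1,III-2,III-3]: 116 consistent
E/I-1 aff ·: Ee
E/I-2 ? ·: ee|Ee
E/II-1 ? I-1×I-2: ee|Ee|EE
E/II-2 un I-1×I-2: ee
E/II-3 ? ·: Ee|EE
E/II-4 aff I-1×I-2: Ee|EE
E/III-1 ? II-3×II-2: ee|Ee
E/III-2 aff II-3×II-2: Ee
E/III-3 aff II-3×II-2: Ee
⇒ E over [I-1,I-2,II-1,II-2,II-3,II-4,III-1,III-2,III-3]: 24 consistent

III-2 ∈ {CC Ee, Cc Ee, cc Ee}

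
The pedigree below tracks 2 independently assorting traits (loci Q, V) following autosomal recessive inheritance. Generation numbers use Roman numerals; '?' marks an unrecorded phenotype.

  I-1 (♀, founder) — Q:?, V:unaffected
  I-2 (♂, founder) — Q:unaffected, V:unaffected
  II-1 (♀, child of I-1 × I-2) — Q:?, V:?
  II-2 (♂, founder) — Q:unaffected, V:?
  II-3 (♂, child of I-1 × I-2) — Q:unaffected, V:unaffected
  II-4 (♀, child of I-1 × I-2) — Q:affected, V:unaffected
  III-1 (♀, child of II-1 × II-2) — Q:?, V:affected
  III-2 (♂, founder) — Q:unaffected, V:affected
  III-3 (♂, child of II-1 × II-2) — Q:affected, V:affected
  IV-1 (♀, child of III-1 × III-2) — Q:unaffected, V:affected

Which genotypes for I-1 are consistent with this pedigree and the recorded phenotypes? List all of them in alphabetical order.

Q/I-1 ? ·: Qq|qq
Q/I-2 un ·: Qq
Q/II-1 ? I-1×I-2: Qq|qq
Q/II-2 un ·: Qq
Q/II-3 un I-1×I-2: QQ|Qq
Q/II-4 aff I-1×I-2: qq
Q/III-1 ? II-1×II-2: QQ|Qq|qq
Q/III-2 un ·: QQ|Qq
Q/III-3 aff II-1×II-2: qq
Q/IV-1 un III-1×III-2: QQ|Qq
⇒ Q over [I-1,I-2,II-1,II-2,II-3,II-4,III-1,III-2,III-3,IV-1]: 45 consistent
V/I-1 un ·: VV|Vv
V/I-2 un ·: VV|Vv
V/II-1 ? I-1×I-2: Vv|vv
V/II-2 ? ·: Vv|vv
V/II-3 un I-1×I-2: VV|Vv
V/II-4 un I-1×I-2: VV|Vv
V/III-1 aff II-1×II-2: vv
V/III-2 aff ·: vv
V/III-3 aff II-1×II-2: vv
V/IV-1 aff III-1×III-2: vv
⇒ V over [I-1,I-2,II-1,II-2,II-3,II-4,III-1,III-2,III-3,IV-1]: 32 consistent

I-1 ∈ {Qq VV, Qq Vv, qq VV, qq Vv}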